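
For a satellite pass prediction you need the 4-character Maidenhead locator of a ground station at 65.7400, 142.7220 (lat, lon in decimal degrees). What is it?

Shift to the Maidenhead origin (180°W, 90°S): lon 322.72, lat 155.74.
Field: lon ⌊322.72/20⌋ = 16 → Q; lat ⌊155.74/10⌋ = 15 → P.
Square: lon ⌊2.72/2⌋ = 1; lat ⌊5.74/1⌋ = 5.

QP15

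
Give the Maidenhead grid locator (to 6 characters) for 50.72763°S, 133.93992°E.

Shift to the Maidenhead origin (180°W, 90°S): lon 313.9399, lat 39.2724.
Field: 313.9399/20 → 15 → P, 39.2724/10 → 3 → D; chars PD.
Square: 13.9399/2 → 6, 9.2724/1 → 9; chars 69.
Subsquare: 1.9399/0.0833333 → 23 → x, 0.2724/0.0416667 → 6 → g; chars xg.

PD69xg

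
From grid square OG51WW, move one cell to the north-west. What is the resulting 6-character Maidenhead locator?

OG51vx

Longitude subsquare w = 22; −1 → 21 = v.
Latitude subsquare w = 22; +1 → 23 = x.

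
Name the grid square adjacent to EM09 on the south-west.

DM98

Longitude square 0; −1 → -1, wraps to 9, carry into field.
Longitude field E = 4; −1 → 3 = D.
Latitude square 9; −1 → 8.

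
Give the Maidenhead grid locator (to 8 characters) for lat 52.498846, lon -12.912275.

IO32nl09

Shift to the Maidenhead origin (180°W, 90°S): lon 167.08773, lat 142.49885.
Field: 167.08773/20 → 8 → I, 142.49885/10 → 14 → O; chars IO.
Square: 7.08773/2 → 3, 2.49885/1 → 2; chars 32.
Subsquare: 1.08773/0.0833333 → 13 → n, 0.49885/0.0416667 → 11 → l; chars nl.
Extended square: 0.00439/0.00833333 → 0, 0.04051/0.00416667 → 9; chars 09.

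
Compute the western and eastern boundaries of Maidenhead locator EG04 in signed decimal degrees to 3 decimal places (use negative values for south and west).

Field E=4, G=6: +4·20° lon, +6·10° lat → SW at lon -100°, lat -30°.
Square 0, 4: +0·2° lon, +4·1° lat → SW at lon -100°, lat -26°.
Cell spans 2° lon × 1° lat.
west -100.000, east -98.000.

-100.000, -98.000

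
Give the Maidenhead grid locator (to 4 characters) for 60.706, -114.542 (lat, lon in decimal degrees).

Offset from 180°W / 90°S: lon 65.46°, lat 150.71°.
Field: 65.46/20 → 3 → D, 150.71/10 → 15 → P; chars DP.
Square: 5.46/2 → 2, 0.71/1 → 0; chars 20.

DP20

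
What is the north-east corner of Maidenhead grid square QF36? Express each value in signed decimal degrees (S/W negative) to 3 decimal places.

-33.000, 148.000

Field Q=16, F=5: +16·20° lon, +5·10° lat → SW at lon 140°, lat -40°.
Square 3, 6: +3·2° lon, +6·1° lat → SW at lon 146°, lat -34°.
Cell spans 2° lon × 1° lat. NE corner is SW corner plus one full cell.
latitude -33.000, longitude 148.000.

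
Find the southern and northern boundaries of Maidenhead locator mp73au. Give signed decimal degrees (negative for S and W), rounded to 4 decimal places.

63.8333, 63.8750

Field M=12, P=15: +12·20° lon, +15·10° lat → SW at lon 60°, lat 60°.
Square 7, 3: +7·2° lon, +3·1° lat → SW at lon 74°, lat 63°.
Subsquare a=0, u=20: +0·0.0833333° lon, +20·0.0416667° lat → SW at lon 74°, lat 63.8333°.
Cell spans 0.0833333° lon × 0.0416667° lat.
south 63.8333, north 63.8750.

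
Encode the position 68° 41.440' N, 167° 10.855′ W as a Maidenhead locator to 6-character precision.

Offset from 180°W / 90°S: lon 12.8191°, lat 158.6907°.
Field: 12.8191/20 → 0 → A, 158.6907/10 → 15 → P; chars AP.
Square: 12.8191/2 → 6, 8.6907/1 → 8; chars 68.
Subsquare: 0.8191/0.0833333 → 9 → j, 0.6907/0.0416667 → 16 → q; chars jq.

AP68jq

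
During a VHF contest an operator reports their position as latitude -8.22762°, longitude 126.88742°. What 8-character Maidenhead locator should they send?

Add 180° to longitude and 90° to latitude: 306.88742, 81.77238.
Field (20°×10°, letters A–R): lon ⌊306.88742/20⌋ = 15 → P; lat ⌊81.77238/10⌋ = 8 → I.
Square (2°×1°, digits 0–9): lon ⌊6.88742/2⌋ = 3; lat ⌊1.77238/1⌋ = 1.
Subsquare (5′×2.5′, letters a–x): lon ⌊0.88742/0.0833333⌋ = 10 → k; lat ⌊0.77238/0.0416667⌋ = 18 → s.
Extended square (30″×15″, digits 0–9): lon ⌊0.05409/0.00833333⌋ = 6; lat ⌊0.02238/0.00416667⌋ = 5.

PI31ks65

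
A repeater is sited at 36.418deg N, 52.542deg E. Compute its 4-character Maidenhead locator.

LM66

Offset from 180°W / 90°S: lon 232.54°, lat 126.42°.
Field: 232.54/20 → 11 → L, 126.42/10 → 12 → M; chars LM.
Square: 12.54/2 → 6, 6.42/1 → 6; chars 66.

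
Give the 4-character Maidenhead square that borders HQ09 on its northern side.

Latitude square 9; +1 → 10, wraps to 0, carry into field.
Latitude field Q = 16; +1 → 17 = R.
The longitude characters are unchanged.

HR00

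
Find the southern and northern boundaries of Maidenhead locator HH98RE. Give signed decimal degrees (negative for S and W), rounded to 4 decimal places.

Field H=7, H=7: +7·20° lon, +7·10° lat → SW at lon -40°, lat -20°.
Square 9, 8: +9·2° lon, +8·1° lat → SW at lon -22°, lat -12°.
Subsquare r=17, e=4: +17·0.0833333° lon, +4·0.0416667° lat → SW at lon -20.5833°, lat -11.8333°.
Cell spans 0.0833333° lon × 0.0416667° lat.
south -11.8333, north -11.7917.

-11.8333, -11.7917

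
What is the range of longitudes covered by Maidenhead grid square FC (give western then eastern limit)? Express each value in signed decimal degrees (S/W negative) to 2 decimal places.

-80.00, -60.00

Field F=5, C=2: +5·20° lon, +2·10° lat → SW at lon -80°, lat -70°.
Cell spans 20° lon × 10° lat.
west -80.00, east -60.00.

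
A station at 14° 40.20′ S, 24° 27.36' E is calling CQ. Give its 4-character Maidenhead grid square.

KH25

Offset from 180°W / 90°S: lon 204.46°, lat 75.33°.
Field: 204.46/20 → 10 → K, 75.33/10 → 7 → H; chars KH.
Square: 4.46/2 → 2, 5.33/1 → 5; chars 25.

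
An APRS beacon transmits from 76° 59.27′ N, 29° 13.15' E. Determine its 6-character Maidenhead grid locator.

KQ46ox

Add 180° to longitude and 90° to latitude: 209.2192, 166.9878.
Field: 209.2192/20 → 10 → K, 166.9878/10 → 16 → Q; chars KQ.
Square: 9.2192/2 → 4, 6.9878/1 → 6; chars 46.
Subsquare: 1.2192/0.0833333 → 14 → o, 0.9878/0.0416667 → 23 → x; chars ox.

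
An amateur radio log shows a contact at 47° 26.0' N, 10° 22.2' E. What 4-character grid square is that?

JN57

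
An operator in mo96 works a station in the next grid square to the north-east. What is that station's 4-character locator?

Longitude square 9; +1 → 10, wraps to 0, carry into field.
Longitude field M = 12; +1 → 13 = N.
Latitude square 6; +1 → 7.

NO07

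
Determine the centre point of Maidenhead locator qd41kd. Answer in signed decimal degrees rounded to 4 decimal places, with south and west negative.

-58.8542, 148.8750

Field Q=16, D=3: +16·20° lon, +3·10° lat → SW at lon 140°, lat -60°.
Square 4, 1: +4·2° lon, +1·1° lat → SW at lon 148°, lat -59°.
Subsquare k=10, d=3: +10·0.0833333° lon, +3·0.0416667° lat → SW at lon 148.833°, lat -58.875°.
Cell spans 0.0833333° lon × 0.0416667° lat. Centre is SW corner plus half of each.
latitude -58.8542, longitude 148.8750.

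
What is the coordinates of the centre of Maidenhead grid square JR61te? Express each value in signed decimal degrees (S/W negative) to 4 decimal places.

Field J=9, R=17: +9·20° lon, +17·10° lat → SW at lon 0°, lat 80°.
Square 6, 1: +6·2° lon, +1·1° lat → SW at lon 12°, lat 81°.
Subsquare t=19, e=4: +19·0.0833333° lon, +4·0.0416667° lat → SW at lon 13.5833°, lat 81.1667°.
Cell spans 0.0833333° lon × 0.0416667° lat. Centre is SW corner plus half of each.
latitude 81.1875, longitude 13.6250.

81.1875, 13.6250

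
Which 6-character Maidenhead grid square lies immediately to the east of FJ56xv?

Longitude subsquare x = 23; +1 → 24, wraps to 0 = a, carry into square.
Longitude square 5; +1 → 6.
The latitude characters are unchanged.

FJ66av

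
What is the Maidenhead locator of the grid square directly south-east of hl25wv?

HL25xu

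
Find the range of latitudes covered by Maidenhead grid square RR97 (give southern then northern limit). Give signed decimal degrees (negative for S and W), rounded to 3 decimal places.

Field R=17, R=17: +17·20° lon, +17·10° lat → SW at lon 160°, lat 80°.
Square 9, 7: +9·2° lon, +7·1° lat → SW at lon 178°, lat 87°.
Cell spans 2° lon × 1° lat.
south 87.000, north 88.000.

87.000, 88.000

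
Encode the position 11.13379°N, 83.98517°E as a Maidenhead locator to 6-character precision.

NK11xd

Shift to the Maidenhead origin (180°W, 90°S): lon 263.9852, lat 101.1338.
Field: 263.9852/20 → 13 → N, 101.1338/10 → 10 → K; chars NK.
Square: 3.9852/2 → 1, 1.1338/1 → 1; chars 11.
Subsquare: 1.9852/0.0833333 → 23 → x, 0.1338/0.0416667 → 3 → d; chars xd.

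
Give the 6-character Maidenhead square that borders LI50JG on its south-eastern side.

Longitude subsquare j = 9; +1 → 10 = k.
Latitude subsquare g = 6; −1 → 5 = f.

LI50kf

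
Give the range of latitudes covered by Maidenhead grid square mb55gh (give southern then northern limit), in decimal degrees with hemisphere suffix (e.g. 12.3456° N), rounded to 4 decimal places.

Field M=12, B=1: +12·20° lon, +1·10° lat → SW at lon 60°, lat -80°.
Square 5, 5: +5·2° lon, +5·1° lat → SW at lon 70°, lat -75°.
Subsquare g=6, h=7: +6·0.0833333° lon, +7·0.0416667° lat → SW at lon 70.5°, lat -74.7083°.
Cell spans 0.0833333° lon × 0.0416667° lat.
south 74.7083° S, north 74.6667° S.

74.7083° S, 74.6667° S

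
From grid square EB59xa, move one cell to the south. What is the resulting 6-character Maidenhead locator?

EB58xx

Latitude subsquare a = 0; −1 → -1, wraps to 23 = x, carry into square.
Latitude square 9; −1 → 8.
The longitude characters are unchanged.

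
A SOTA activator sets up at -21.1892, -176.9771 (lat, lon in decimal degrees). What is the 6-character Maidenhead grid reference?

AG18mt

Add 180° to longitude and 90° to latitude: 3.0229, 68.8108.
Field (20°×10°, letters A–R): 3.0229/20 → 0 → A, 68.8108/10 → 6 → G; chars AG.
Square (2°×1°, digits 0–9): 3.0229/2 → 1, 8.8108/1 → 8; chars 18.
Subsquare (5′×2.5′, letters a–x): 1.0229/0.0833333 → 12 → m, 0.8108/0.0416667 → 19 → t; chars mt.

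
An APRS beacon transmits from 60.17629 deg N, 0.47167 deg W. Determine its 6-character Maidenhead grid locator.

IP90se

Offset from 180°W / 90°S: lon 179.5283°, lat 150.1763°.
Field (20°×10°, letters A–R): lon ⌊179.5283/20⌋ = 8 → I; lat ⌊150.1763/10⌋ = 15 → P.
Square (2°×1°, digits 0–9): lon ⌊19.5283/2⌋ = 9; lat ⌊0.1763/1⌋ = 0.
Subsquare (5′×2.5′, letters a–x): lon ⌊1.5283/0.0833333⌋ = 18 → s; lat ⌊0.1763/0.0416667⌋ = 4 → e.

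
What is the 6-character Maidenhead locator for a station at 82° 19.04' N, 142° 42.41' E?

QR12ih

Offset from 180°W / 90°S: lon 322.7068°, lat 172.3173°.
Field: lon ⌊322.7068/20⌋ = 16 → Q; lat ⌊172.3173/10⌋ = 17 → R.
Square: lon ⌊2.7068/2⌋ = 1; lat ⌊2.3173/1⌋ = 2.
Subsquare: lon ⌊0.7068/0.0833333⌋ = 8 → i; lat ⌊0.3173/0.0416667⌋ = 7 → h.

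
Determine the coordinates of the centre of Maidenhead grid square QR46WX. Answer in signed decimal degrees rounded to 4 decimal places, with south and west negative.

Field Q=16, R=17: +16·20° lon, +17·10° lat → SW at lon 140°, lat 80°.
Square 4, 6: +4·2° lon, +6·1° lat → SW at lon 148°, lat 86°.
Subsquare w=22, x=23: +22·0.0833333° lon, +23·0.0416667° lat → SW at lon 149.833°, lat 86.9583°.
Cell spans 0.0833333° lon × 0.0416667° lat. Centre is SW corner plus half of each.
latitude 86.9792, longitude 149.8750.

86.9792, 149.8750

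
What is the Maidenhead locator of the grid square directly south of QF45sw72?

Latitude extended square 2; −1 → 1.
The longitude characters are unchanged.

QF45sw71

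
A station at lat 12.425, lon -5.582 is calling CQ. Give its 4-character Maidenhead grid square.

Shift to the Maidenhead origin (180°W, 90°S): lon 174.42, lat 102.42.
Field: 174.42/20 → 8 → I, 102.42/10 → 10 → K; chars IK.
Square: 14.42/2 → 7, 2.42/1 → 2; chars 72.

IK72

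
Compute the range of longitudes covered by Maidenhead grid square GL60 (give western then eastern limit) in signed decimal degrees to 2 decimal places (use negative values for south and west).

Field G=6, L=11: +6·20° lon, +11·10° lat → SW at lon -60°, lat 20°.
Square 6, 0: +6·2° lon, +0·1° lat → SW at lon -48°, lat 20°.
Cell spans 2° lon × 1° lat.
west -48.00, east -46.00.

-48.00, -46.00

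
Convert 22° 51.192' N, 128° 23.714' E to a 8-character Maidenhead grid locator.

Offset from 180°W / 90°S: lon 308.39523°, lat 112.85320°.
Field: lon ⌊308.39523/20⌋ = 15 → P; lat ⌊112.85320/10⌋ = 11 → L.
Square: lon ⌊8.39523/2⌋ = 4; lat ⌊2.85320/1⌋ = 2.
Subsquare: lon ⌊0.39523/0.0833333⌋ = 4 → e; lat ⌊0.85320/0.0416667⌋ = 20 → u.
Extended square: lon ⌊0.06190/0.00833333⌋ = 7; lat ⌊0.01987/0.00416667⌋ = 4.

PL42eu74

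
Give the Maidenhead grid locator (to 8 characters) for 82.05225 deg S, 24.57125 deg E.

KA27gw87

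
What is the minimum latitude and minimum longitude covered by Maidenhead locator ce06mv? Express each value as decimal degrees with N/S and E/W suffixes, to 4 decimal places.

43.1250° S, 139.0000° W

Field C=2, E=4: +2·20° lon, +4·10° lat → SW at lon -140°, lat -50°.
Square 0, 6: +0·2° lon, +6·1° lat → SW at lon -140°, lat -44°.
Subsquare m=12, v=21: +12·0.0833333° lon, +21·0.0416667° lat → SW at lon -139°, lat -43.125°.
latitude 43.1250° S, longitude 139.0000° W.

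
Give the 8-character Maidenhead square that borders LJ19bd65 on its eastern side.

LJ19bd75

Longitude extended square 6; +1 → 7.
The latitude characters are unchanged.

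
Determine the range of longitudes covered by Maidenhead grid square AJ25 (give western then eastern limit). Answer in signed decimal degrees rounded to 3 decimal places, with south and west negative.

-176.000, -174.000

Field A=0, J=9: +0·20° lon, +9·10° lat → SW at lon -180°, lat 0°.
Square 2, 5: +2·2° lon, +5·1° lat → SW at lon -176°, lat 5°.
Cell spans 2° lon × 1° lat.
west -176.000, east -174.000.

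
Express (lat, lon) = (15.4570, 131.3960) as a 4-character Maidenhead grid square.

PK55

Shift to the Maidenhead origin (180°W, 90°S): lon 311.40, lat 105.46.
Field: lon ⌊311.40/20⌋ = 15 → P; lat ⌊105.46/10⌋ = 10 → K.
Square: lon ⌊11.40/2⌋ = 5; lat ⌊5.46/1⌋ = 5.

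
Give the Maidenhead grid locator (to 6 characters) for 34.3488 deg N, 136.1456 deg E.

Shift to the Maidenhead origin (180°W, 90°S): lon 316.1456, lat 124.3488.
Field: lon ⌊316.1456/20⌋ = 15 → P; lat ⌊124.3488/10⌋ = 12 → M.
Square: lon ⌊16.1456/2⌋ = 8; lat ⌊4.3488/1⌋ = 4.
Subsquare: lon ⌊0.1456/0.0833333⌋ = 1 → b; lat ⌊0.3488/0.0416667⌋ = 8 → i.

PM84bi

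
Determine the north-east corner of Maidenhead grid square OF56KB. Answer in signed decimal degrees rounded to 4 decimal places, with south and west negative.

-33.9167, 110.9167

Field O=14, F=5: +14·20° lon, +5·10° lat → SW at lon 100°, lat -40°.
Square 5, 6: +5·2° lon, +6·1° lat → SW at lon 110°, lat -34°.
Subsquare k=10, b=1: +10·0.0833333° lon, +1·0.0416667° lat → SW at lon 110.833°, lat -33.9583°.
Cell spans 0.0833333° lon × 0.0416667° lat. NE corner is SW corner plus one full cell.
latitude -33.9167, longitude 110.9167.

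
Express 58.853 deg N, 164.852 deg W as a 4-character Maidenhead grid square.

AO78

Shift to the Maidenhead origin (180°W, 90°S): lon 15.15, lat 148.85.
Field (20°×10°, letters A–R): lon ⌊15.15/20⌋ = 0 → A; lat ⌊148.85/10⌋ = 14 → O.
Square (2°×1°, digits 0–9): lon ⌊15.15/2⌋ = 7; lat ⌊8.85/1⌋ = 8.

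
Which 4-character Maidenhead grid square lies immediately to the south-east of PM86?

PM95

Longitude square 8; +1 → 9.
Latitude square 6; −1 → 5.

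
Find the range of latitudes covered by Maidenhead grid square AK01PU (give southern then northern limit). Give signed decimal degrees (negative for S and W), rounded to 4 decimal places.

11.8333, 11.8750

Field A=0, K=10: +0·20° lon, +10·10° lat → SW at lon -180°, lat 10°.
Square 0, 1: +0·2° lon, +1·1° lat → SW at lon -180°, lat 11°.
Subsquare p=15, u=20: +15·0.0833333° lon, +20·0.0416667° lat → SW at lon -178.75°, lat 11.8333°.
Cell spans 0.0833333° lon × 0.0416667° lat.
south 11.8333, north 11.8750.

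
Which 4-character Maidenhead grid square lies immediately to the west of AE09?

RE99

Longitude square 0; −1 → -1, wraps to 9, carry into field.
Longitude field A = 0; −1 → -1, wraps to 17 = R, wrapping around the antimeridian.
The latitude characters are unchanged.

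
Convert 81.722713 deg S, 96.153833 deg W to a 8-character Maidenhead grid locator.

EA18wg16

Add 180° to longitude and 90° to latitude: 83.84617, 8.27729.
Field: lon ⌊83.84617/20⌋ = 4 → E; lat ⌊8.27729/10⌋ = 0 → A.
Square: lon ⌊3.84617/2⌋ = 1; lat ⌊8.27729/1⌋ = 8.
Subsquare: lon ⌊1.84617/0.0833333⌋ = 22 → w; lat ⌊0.27729/0.0416667⌋ = 6 → g.
Extended square: lon ⌊0.01283/0.00833333⌋ = 1; lat ⌊0.02729/0.00416667⌋ = 6.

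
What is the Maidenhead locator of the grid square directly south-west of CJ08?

Longitude square 0; −1 → -1, wraps to 9, carry into field.
Longitude field C = 2; −1 → 1 = B.
Latitude square 8; −1 → 7.

BJ97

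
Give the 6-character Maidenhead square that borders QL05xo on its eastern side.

Longitude subsquare x = 23; +1 → 24, wraps to 0 = a, carry into square.
Longitude square 0; +1 → 1.
The latitude characters are unchanged.

QL15ao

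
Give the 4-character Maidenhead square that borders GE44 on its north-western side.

Longitude square 4; −1 → 3.
Latitude square 4; +1 → 5.

GE35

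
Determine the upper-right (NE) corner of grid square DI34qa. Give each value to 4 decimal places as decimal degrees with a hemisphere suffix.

Field D=3, I=8: +3·20° lon, +8·10° lat → SW at lon -120°, lat -10°.
Square 3, 4: +3·2° lon, +4·1° lat → SW at lon -114°, lat -6°.
Subsquare q=16, a=0: +16·0.0833333° lon, +0·0.0416667° lat → SW at lon -112.667°, lat -6°.
Cell spans 0.0833333° lon × 0.0416667° lat. NE corner is SW corner plus one full cell.
latitude 5.9583° S, longitude 112.5833° W.

5.9583° S, 112.5833° W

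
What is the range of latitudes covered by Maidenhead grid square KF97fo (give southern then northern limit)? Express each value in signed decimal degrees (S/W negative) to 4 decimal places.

Field K=10, F=5: +10·20° lon, +5·10° lat → SW at lon 20°, lat -40°.
Square 9, 7: +9·2° lon, +7·1° lat → SW at lon 38°, lat -33°.
Subsquare f=5, o=14: +5·0.0833333° lon, +14·0.0416667° lat → SW at lon 38.4167°, lat -32.4167°.
Cell spans 0.0833333° lon × 0.0416667° lat.
south -32.4167, north -32.3750.

-32.4167, -32.3750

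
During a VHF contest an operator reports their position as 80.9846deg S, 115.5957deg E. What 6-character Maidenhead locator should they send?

OA79ta

Offset from 180°W / 90°S: lon 295.5957°, lat 9.0154°.
Field: 295.5957/20 → 14 → O, 9.0154/10 → 0 → A; chars OA.
Square: 15.5957/2 → 7, 9.0154/1 → 9; chars 79.
Subsquare: 1.5957/0.0833333 → 19 → t, 0.0154/0.0416667 → 0 → a; chars ta.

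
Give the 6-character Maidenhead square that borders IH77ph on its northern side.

Latitude subsquare h = 7; +1 → 8 = i.
The longitude characters are unchanged.

IH77pi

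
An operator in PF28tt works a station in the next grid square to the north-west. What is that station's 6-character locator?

PF28su

Longitude subsquare t = 19; −1 → 18 = s.
Latitude subsquare t = 19; +1 → 20 = u.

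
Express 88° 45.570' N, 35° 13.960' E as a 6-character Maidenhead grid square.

Offset from 180°W / 90°S: lon 215.2327°, lat 178.7595°.
Field (20°×10°, letters A–R): 215.2327/20 → 10 → K, 178.7595/10 → 17 → R; chars KR.
Square (2°×1°, digits 0–9): 15.2327/2 → 7, 8.7595/1 → 8; chars 78.
Subsquare (5′×2.5′, letters a–x): 1.2327/0.0833333 → 14 → o, 0.7595/0.0416667 → 18 → s; chars os.

KR78os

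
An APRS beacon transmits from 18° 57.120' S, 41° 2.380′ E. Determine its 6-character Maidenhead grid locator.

Offset from 180°W / 90°S: lon 221.0397°, lat 71.0480°.
Field (20°×10°, letters A–R): 221.0397/20 → 11 → L, 71.0480/10 → 7 → H; chars LH.
Square (2°×1°, digits 0–9): 1.0397/2 → 0, 1.0480/1 → 1; chars 01.
Subsquare (5′×2.5′, letters a–x): 1.0397/0.0833333 → 12 → m, 0.0480/0.0416667 → 1 → b; chars mb.

LH01mb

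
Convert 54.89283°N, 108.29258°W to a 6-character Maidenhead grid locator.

Add 180° to longitude and 90° to latitude: 71.7074, 144.8928.
Field: 71.7074/20 → 3 → D, 144.8928/10 → 14 → O; chars DO.
Square: 11.7074/2 → 5, 4.8928/1 → 4; chars 54.
Subsquare: 1.7074/0.0833333 → 20 → u, 0.8928/0.0416667 → 21 → v; chars uv.

DO54uv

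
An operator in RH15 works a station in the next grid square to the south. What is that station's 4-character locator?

Latitude square 5; −1 → 4.
The longitude characters are unchanged.

RH14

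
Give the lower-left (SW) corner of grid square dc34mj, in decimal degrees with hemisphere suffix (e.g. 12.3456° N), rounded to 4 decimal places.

65.6250° S, 113.0000° W

Field D=3, C=2: +3·20° lon, +2·10° lat → SW at lon -120°, lat -70°.
Square 3, 4: +3·2° lon, +4·1° lat → SW at lon -114°, lat -66°.
Subsquare m=12, j=9: +12·0.0833333° lon, +9·0.0416667° lat → SW at lon -113°, lat -65.625°.
latitude 65.6250° S, longitude 113.0000° W.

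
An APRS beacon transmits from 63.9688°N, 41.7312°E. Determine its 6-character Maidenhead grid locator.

Shift to the Maidenhead origin (180°W, 90°S): lon 221.7312, lat 153.9688.
Field: 221.7312/20 → 11 → L, 153.9688/10 → 15 → P; chars LP.
Square: 1.7312/2 → 0, 3.9688/1 → 3; chars 03.
Subsquare: 1.7312/0.0833333 → 20 → u, 0.9688/0.0416667 → 23 → x; chars ux.

LP03ux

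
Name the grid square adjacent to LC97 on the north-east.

MC08

Longitude square 9; +1 → 10, wraps to 0, carry into field.
Longitude field L = 11; +1 → 12 = M.
Latitude square 7; +1 → 8.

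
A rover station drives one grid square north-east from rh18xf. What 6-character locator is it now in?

Longitude subsquare x = 23; +1 → 24, wraps to 0 = a, carry into square.
Longitude square 1; +1 → 2.
Latitude subsquare f = 5; +1 → 6 = g.

RH28ag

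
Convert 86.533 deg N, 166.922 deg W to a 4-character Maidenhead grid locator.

AR66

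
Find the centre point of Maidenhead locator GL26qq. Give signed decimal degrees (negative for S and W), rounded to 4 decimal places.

26.6875, -54.6250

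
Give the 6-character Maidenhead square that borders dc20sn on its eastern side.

DC20tn

Longitude subsquare s = 18; +1 → 19 = t.
The latitude characters are unchanged.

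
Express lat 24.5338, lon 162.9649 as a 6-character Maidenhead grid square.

Add 180° to longitude and 90° to latitude: 342.9649, 114.5338.
Field: lon ⌊342.9649/20⌋ = 17 → R; lat ⌊114.5338/10⌋ = 11 → L.
Square: lon ⌊2.9649/2⌋ = 1; lat ⌊4.5338/1⌋ = 4.
Subsquare: lon ⌊0.9649/0.0833333⌋ = 11 → l; lat ⌊0.5338/0.0416667⌋ = 12 → m.

RL14lm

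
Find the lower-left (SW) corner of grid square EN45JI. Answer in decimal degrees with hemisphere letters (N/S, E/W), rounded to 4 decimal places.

45.3333° N, 91.2500° W

Field E=4, N=13: +4·20° lon, +13·10° lat → SW at lon -100°, lat 40°.
Square 4, 5: +4·2° lon, +5·1° lat → SW at lon -92°, lat 45°.
Subsquare j=9, i=8: +9·0.0833333° lon, +8·0.0416667° lat → SW at lon -91.25°, lat 45.3333°.
latitude 45.3333° N, longitude 91.2500° W.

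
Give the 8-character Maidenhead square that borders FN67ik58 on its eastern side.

Longitude extended square 5; +1 → 6.
The latitude characters are unchanged.

FN67ik68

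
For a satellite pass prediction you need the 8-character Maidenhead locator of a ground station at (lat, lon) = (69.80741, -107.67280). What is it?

Shift to the Maidenhead origin (180°W, 90°S): lon 72.32720, lat 159.80741.
Field (20°×10°, letters A–R): 72.32720/20 → 3 → D, 159.80741/10 → 15 → P; chars DP.
Square (2°×1°, digits 0–9): 12.32720/2 → 6, 9.80741/1 → 9; chars 69.
Subsquare (5′×2.5′, letters a–x): 0.32720/0.0833333 → 3 → d, 0.80741/0.0416667 → 19 → t; chars dt.
Extended square (30″×15″, digits 0–9): 0.07720/0.00833333 → 9, 0.01574/0.00416667 → 3; chars 93.

DP69dt93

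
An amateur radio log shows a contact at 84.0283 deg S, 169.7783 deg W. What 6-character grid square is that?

Shift to the Maidenhead origin (180°W, 90°S): lon 10.2217, lat 5.9717.
Field: lon ⌊10.2217/20⌋ = 0 → A; lat ⌊5.9717/10⌋ = 0 → A.
Square: lon ⌊10.2217/2⌋ = 5; lat ⌊5.9717/1⌋ = 5.
Subsquare: lon ⌊0.2217/0.0833333⌋ = 2 → c; lat ⌊0.9717/0.0416667⌋ = 23 → x.

AA55cx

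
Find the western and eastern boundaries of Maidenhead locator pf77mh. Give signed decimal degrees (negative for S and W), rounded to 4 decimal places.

Field P=15, F=5: +15·20° lon, +5·10° lat → SW at lon 120°, lat -40°.
Square 7, 7: +7·2° lon, +7·1° lat → SW at lon 134°, lat -33°.
Subsquare m=12, h=7: +12·0.0833333° lon, +7·0.0416667° lat → SW at lon 135°, lat -32.7083°.
Cell spans 0.0833333° lon × 0.0416667° lat.
west 135.0000, east 135.0833.

135.0000, 135.0833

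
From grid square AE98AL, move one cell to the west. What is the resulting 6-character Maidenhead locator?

AE88xl

Longitude subsquare a = 0; −1 → -1, wraps to 23 = x, carry into square.
Longitude square 9; −1 → 8.
The latitude characters are unchanged.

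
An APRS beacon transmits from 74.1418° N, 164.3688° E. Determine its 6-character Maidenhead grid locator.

RQ24ed

Offset from 180°W / 90°S: lon 344.3688°, lat 164.1418°.
Field (20°×10°, letters A–R): 344.3688/20 → 17 → R, 164.1418/10 → 16 → Q; chars RQ.
Square (2°×1°, digits 0–9): 4.3688/2 → 2, 4.1418/1 → 4; chars 24.
Subsquare (5′×2.5′, letters a–x): 0.3688/0.0833333 → 4 → e, 0.1418/0.0416667 → 3 → d; chars ed.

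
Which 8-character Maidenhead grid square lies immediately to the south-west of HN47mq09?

HN47lq98

Longitude extended square 0; −1 → -1, wraps to 9, carry into subsquare.
Longitude subsquare m = 12; −1 → 11 = l.
Latitude extended square 9; −1 → 8.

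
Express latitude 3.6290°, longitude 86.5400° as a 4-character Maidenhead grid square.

NJ33

Shift to the Maidenhead origin (180°W, 90°S): lon 266.54, lat 93.63.
Field (20°×10°, letters A–R): lon ⌊266.54/20⌋ = 13 → N; lat ⌊93.63/10⌋ = 9 → J.
Square (2°×1°, digits 0–9): lon ⌊6.54/2⌋ = 3; lat ⌊3.63/1⌋ = 3.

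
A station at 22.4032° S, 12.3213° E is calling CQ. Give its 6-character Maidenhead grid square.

JG67do

Offset from 180°W / 90°S: lon 192.3213°, lat 67.5968°.
Field: lon ⌊192.3213/20⌋ = 9 → J; lat ⌊67.5968/10⌋ = 6 → G.
Square: lon ⌊12.3213/2⌋ = 6; lat ⌊7.5968/1⌋ = 7.
Subsquare: lon ⌊0.3213/0.0833333⌋ = 3 → d; lat ⌊0.5968/0.0416667⌋ = 14 → o.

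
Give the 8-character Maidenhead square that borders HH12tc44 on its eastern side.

HH12tc54

Longitude extended square 4; +1 → 5.
The latitude characters are unchanged.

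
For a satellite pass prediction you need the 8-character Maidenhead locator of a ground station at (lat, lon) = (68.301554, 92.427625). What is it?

NP68fh12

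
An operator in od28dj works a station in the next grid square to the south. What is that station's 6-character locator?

OD28di

Latitude subsquare j = 9; −1 → 8 = i.
The longitude characters are unchanged.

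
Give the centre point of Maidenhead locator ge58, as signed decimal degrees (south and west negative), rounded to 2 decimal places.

-41.50, -49.00

Field G=6, E=4: +6·20° lon, +4·10° lat → SW at lon -60°, lat -50°.
Square 5, 8: +5·2° lon, +8·1° lat → SW at lon -50°, lat -42°.
Cell spans 2° lon × 1° lat. Centre is SW corner plus half of each.
latitude -41.50, longitude -49.00.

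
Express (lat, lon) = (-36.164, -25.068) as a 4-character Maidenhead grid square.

Offset from 180°W / 90°S: lon 154.93°, lat 53.84°.
Field: lon ⌊154.93/20⌋ = 7 → H; lat ⌊53.84/10⌋ = 5 → F.
Square: lon ⌊14.93/2⌋ = 7; lat ⌊3.84/1⌋ = 3.

HF73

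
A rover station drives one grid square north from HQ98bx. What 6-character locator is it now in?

Latitude subsquare x = 23; +1 → 24, wraps to 0 = a, carry into square.
Latitude square 8; +1 → 9.
The longitude characters are unchanged.

HQ99ba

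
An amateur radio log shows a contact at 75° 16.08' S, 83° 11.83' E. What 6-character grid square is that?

Offset from 180°W / 90°S: lon 263.1972°, lat 14.7320°.
Field (20°×10°, letters A–R): 263.1972/20 → 13 → N, 14.7320/10 → 1 → B; chars NB.
Square (2°×1°, digits 0–9): 3.1972/2 → 1, 4.7320/1 → 4; chars 14.
Subsquare (5′×2.5′, letters a–x): 1.1972/0.0833333 → 14 → o, 0.7320/0.0416667 → 17 → r; chars or.

NB14or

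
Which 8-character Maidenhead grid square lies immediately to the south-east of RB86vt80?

Longitude extended square 8; +1 → 9.
Latitude extended square 0; −1 → -1, wraps to 9, carry into subsquare.
Latitude subsquare t = 19; −1 → 18 = s.

RB86vs99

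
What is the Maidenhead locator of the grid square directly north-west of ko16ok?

Longitude subsquare o = 14; −1 → 13 = n.
Latitude subsquare k = 10; +1 → 11 = l.

KO16nl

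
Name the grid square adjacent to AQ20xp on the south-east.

AQ30ao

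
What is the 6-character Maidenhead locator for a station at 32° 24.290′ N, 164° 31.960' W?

Shift to the Maidenhead origin (180°W, 90°S): lon 15.4673, lat 122.4048.
Field (20°×10°, letters A–R): lon ⌊15.4673/20⌋ = 0 → A; lat ⌊122.4048/10⌋ = 12 → M.
Square (2°×1°, digits 0–9): lon ⌊15.4673/2⌋ = 7; lat ⌊2.4048/1⌋ = 2.
Subsquare (5′×2.5′, letters a–x): lon ⌊1.4673/0.0833333⌋ = 17 → r; lat ⌊0.4048/0.0416667⌋ = 9 → j.

AM72rj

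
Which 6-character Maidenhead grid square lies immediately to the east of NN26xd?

Longitude subsquare x = 23; +1 → 24, wraps to 0 = a, carry into square.
Longitude square 2; +1 → 3.
The latitude characters are unchanged.

NN36ad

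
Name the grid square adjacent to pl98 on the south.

PL97

Latitude square 8; −1 → 7.
The longitude characters are unchanged.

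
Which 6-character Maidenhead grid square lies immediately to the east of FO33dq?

FO33eq

Longitude subsquare d = 3; +1 → 4 = e.
The latitude characters are unchanged.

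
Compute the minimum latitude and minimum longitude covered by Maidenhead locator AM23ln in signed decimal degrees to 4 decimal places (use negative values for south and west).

33.5417, -175.0833

Field A=0, M=12: +0·20° lon, +12·10° lat → SW at lon -180°, lat 30°.
Square 2, 3: +2·2° lon, +3·1° lat → SW at lon -176°, lat 33°.
Subsquare l=11, n=13: +11·0.0833333° lon, +13·0.0416667° lat → SW at lon -175.083°, lat 33.5417°.
latitude 33.5417, longitude -175.0833.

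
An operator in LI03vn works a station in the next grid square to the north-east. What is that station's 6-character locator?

LI03wo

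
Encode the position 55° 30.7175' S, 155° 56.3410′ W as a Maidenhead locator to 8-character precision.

BD24al77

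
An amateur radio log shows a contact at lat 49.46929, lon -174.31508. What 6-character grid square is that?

Shift to the Maidenhead origin (180°W, 90°S): lon 5.6849, lat 139.4693.
Field (20°×10°, letters A–R): 5.6849/20 → 0 → A, 139.4693/10 → 13 → N; chars AN.
Square (2°×1°, digits 0–9): 5.6849/2 → 2, 9.4693/1 → 9; chars 29.
Subsquare (5′×2.5′, letters a–x): 1.6849/0.0833333 → 20 → u, 0.4693/0.0416667 → 11 → l; chars ul.

AN29ul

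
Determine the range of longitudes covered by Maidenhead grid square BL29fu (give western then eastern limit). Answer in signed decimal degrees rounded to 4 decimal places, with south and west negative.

Field B=1, L=11: +1·20° lon, +11·10° lat → SW at lon -160°, lat 20°.
Square 2, 9: +2·2° lon, +9·1° lat → SW at lon -156°, lat 29°.
Subsquare f=5, u=20: +5·0.0833333° lon, +20·0.0416667° lat → SW at lon -155.583°, lat 29.8333°.
Cell spans 0.0833333° lon × 0.0416667° lat.
west -155.5833, east -155.5000.

-155.5833, -155.5000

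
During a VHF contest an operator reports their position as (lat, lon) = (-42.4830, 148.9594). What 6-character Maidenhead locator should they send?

QE47lm

Offset from 180°W / 90°S: lon 328.9594°, lat 47.5170°.
Field (20°×10°, letters A–R): 328.9594/20 → 16 → Q, 47.5170/10 → 4 → E; chars QE.
Square (2°×1°, digits 0–9): 8.9594/2 → 4, 7.5170/1 → 7; chars 47.
Subsquare (5′×2.5′, letters a–x): 0.9594/0.0833333 → 11 → l, 0.5170/0.0416667 → 12 → m; chars lm.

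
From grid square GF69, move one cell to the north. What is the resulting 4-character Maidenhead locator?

Latitude square 9; +1 → 10, wraps to 0, carry into field.
Latitude field F = 5; +1 → 6 = G.
The longitude characters are unchanged.

GG60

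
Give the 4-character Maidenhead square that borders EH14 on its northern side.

EH15

Latitude square 4; +1 → 5.
The longitude characters are unchanged.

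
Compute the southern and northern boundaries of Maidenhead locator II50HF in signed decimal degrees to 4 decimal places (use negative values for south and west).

Field I=8, I=8: +8·20° lon, +8·10° lat → SW at lon -20°, lat -10°.
Square 5, 0: +5·2° lon, +0·1° lat → SW at lon -10°, lat -10°.
Subsquare h=7, f=5: +7·0.0833333° lon, +5·0.0416667° lat → SW at lon -9.41667°, lat -9.79167°.
Cell spans 0.0833333° lon × 0.0416667° lat.
south -9.7917, north -9.7500.

-9.7917, -9.7500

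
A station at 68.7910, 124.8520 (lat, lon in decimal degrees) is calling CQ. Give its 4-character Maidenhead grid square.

PP28

Shift to the Maidenhead origin (180°W, 90°S): lon 304.85, lat 158.79.
Field (20°×10°, letters A–R): lon ⌊304.85/20⌋ = 15 → P; lat ⌊158.79/10⌋ = 15 → P.
Square (2°×1°, digits 0–9): lon ⌊4.85/2⌋ = 2; lat ⌊8.79/1⌋ = 8.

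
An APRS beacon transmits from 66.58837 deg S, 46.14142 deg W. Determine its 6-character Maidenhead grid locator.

GC63wj

Offset from 180°W / 90°S: lon 133.8586°, lat 23.4116°.
Field: lon ⌊133.8586/20⌋ = 6 → G; lat ⌊23.4116/10⌋ = 2 → C.
Square: lon ⌊13.8586/2⌋ = 6; lat ⌊3.4116/1⌋ = 3.
Subsquare: lon ⌊1.8586/0.0833333⌋ = 22 → w; lat ⌊0.4116/0.0416667⌋ = 9 → j.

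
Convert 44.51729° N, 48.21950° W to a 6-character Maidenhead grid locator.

Shift to the Maidenhead origin (180°W, 90°S): lon 131.7805, lat 134.5173.
Field: 131.7805/20 → 6 → G, 134.5173/10 → 13 → N; chars GN.
Square: 11.7805/2 → 5, 4.5173/1 → 4; chars 54.
Subsquare: 1.7805/0.0833333 → 21 → v, 0.5173/0.0416667 → 12 → m; chars vm.

GN54vm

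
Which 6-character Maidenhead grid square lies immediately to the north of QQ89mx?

QR80ma

Latitude subsquare x = 23; +1 → 24, wraps to 0 = a, carry into square.
Latitude square 9; +1 → 10, wraps to 0, carry into field.
Latitude field Q = 16; +1 → 17 = R.
The longitude characters are unchanged.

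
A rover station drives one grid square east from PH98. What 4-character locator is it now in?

Longitude square 9; +1 → 10, wraps to 0, carry into field.
Longitude field P = 15; +1 → 16 = Q.
The latitude characters are unchanged.

QH08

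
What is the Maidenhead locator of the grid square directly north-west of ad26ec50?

Longitude extended square 5; −1 → 4.
Latitude extended square 0; +1 → 1.

AD26ec41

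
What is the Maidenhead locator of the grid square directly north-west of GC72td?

Longitude subsquare t = 19; −1 → 18 = s.
Latitude subsquare d = 3; +1 → 4 = e.

GC72se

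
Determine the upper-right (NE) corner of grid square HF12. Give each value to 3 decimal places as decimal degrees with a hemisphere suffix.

37.000° S, 36.000° W

Field H=7, F=5: +7·20° lon, +5·10° lat → SW at lon -40°, lat -40°.
Square 1, 2: +1·2° lon, +2·1° lat → SW at lon -38°, lat -38°.
Cell spans 2° lon × 1° lat. NE corner is SW corner plus one full cell.
latitude 37.000° S, longitude 36.000° W.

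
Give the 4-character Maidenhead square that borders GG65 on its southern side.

Latitude square 5; −1 → 4.
The longitude characters are unchanged.

GG64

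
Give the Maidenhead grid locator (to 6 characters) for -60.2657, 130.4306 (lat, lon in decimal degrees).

PC59fr

Offset from 180°W / 90°S: lon 310.4306°, lat 29.7343°.
Field: 310.4306/20 → 15 → P, 29.7343/10 → 2 → C; chars PC.
Square: 10.4306/2 → 5, 9.7343/1 → 9; chars 59.
Subsquare: 0.4306/0.0833333 → 5 → f, 0.7343/0.0416667 → 17 → r; chars fr.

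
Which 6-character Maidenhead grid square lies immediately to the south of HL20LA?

Latitude subsquare a = 0; −1 → -1, wraps to 23 = x, carry into square.
Latitude square 0; −1 → -1, wraps to 9, carry into field.
Latitude field L = 11; −1 → 10 = K.
The longitude characters are unchanged.

HK29lx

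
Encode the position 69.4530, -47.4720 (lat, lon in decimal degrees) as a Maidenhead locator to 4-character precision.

Shift to the Maidenhead origin (180°W, 90°S): lon 132.53, lat 159.45.
Field (20°×10°, letters A–R): lon ⌊132.53/20⌋ = 6 → G; lat ⌊159.45/10⌋ = 15 → P.
Square (2°×1°, digits 0–9): lon ⌊12.53/2⌋ = 6; lat ⌊9.45/1⌋ = 9.

GP69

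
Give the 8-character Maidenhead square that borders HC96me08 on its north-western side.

Longitude extended square 0; −1 → -1, wraps to 9, carry into subsquare.
Longitude subsquare m = 12; −1 → 11 = l.
Latitude extended square 8; +1 → 9.

HC96le99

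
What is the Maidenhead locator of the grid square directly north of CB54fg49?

CB54fh40

Latitude extended square 9; +1 → 10, wraps to 0, carry into subsquare.
Latitude subsquare g = 6; +1 → 7 = h.
The longitude characters are unchanged.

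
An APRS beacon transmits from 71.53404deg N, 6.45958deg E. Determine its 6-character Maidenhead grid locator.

JQ31fm

Add 180° to longitude and 90° to latitude: 186.4596, 161.5340.
Field: 186.4596/20 → 9 → J, 161.5340/10 → 16 → Q; chars JQ.
Square: 6.4596/2 → 3, 1.5340/1 → 1; chars 31.
Subsquare: 0.4596/0.0833333 → 5 → f, 0.5340/0.0416667 → 12 → m; chars fm.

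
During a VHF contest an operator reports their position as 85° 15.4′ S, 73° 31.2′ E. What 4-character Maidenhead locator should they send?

MA64

Add 180° to longitude and 90° to latitude: 253.52, 4.74.
Field: lon ⌊253.52/20⌋ = 12 → M; lat ⌊4.74/10⌋ = 0 → A.
Square: lon ⌊13.52/2⌋ = 6; lat ⌊4.74/1⌋ = 4.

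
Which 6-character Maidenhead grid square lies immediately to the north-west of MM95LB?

MM95kc

Longitude subsquare l = 11; −1 → 10 = k.
Latitude subsquare b = 1; +1 → 2 = c.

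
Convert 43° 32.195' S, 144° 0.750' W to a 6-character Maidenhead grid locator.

Add 180° to longitude and 90° to latitude: 35.9875, 46.4634.
Field: lon ⌊35.9875/20⌋ = 1 → B; lat ⌊46.4634/10⌋ = 4 → E.
Square: lon ⌊15.9875/2⌋ = 7; lat ⌊6.4634/1⌋ = 6.
Subsquare: lon ⌊1.9875/0.0833333⌋ = 23 → x; lat ⌊0.4634/0.0416667⌋ = 11 → l.

BE76xl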